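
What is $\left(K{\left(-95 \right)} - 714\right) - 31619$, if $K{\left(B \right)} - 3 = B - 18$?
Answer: $-32443$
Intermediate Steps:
$K{\left(B \right)} = -15 + B$ ($K{\left(B \right)} = 3 + \left(B - 18\right) = 3 + \left(-18 + B\right) = -15 + B$)
$\left(K{\left(-95 \right)} - 714\right) - 31619 = \left(\left(-15 - 95\right) - 714\right) - 31619 = \left(-110 - 714\right) - 31619 = -824 - 31619 = -32443$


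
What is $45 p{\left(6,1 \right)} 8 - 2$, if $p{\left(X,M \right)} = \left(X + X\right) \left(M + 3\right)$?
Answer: $17278$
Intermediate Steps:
$p{\left(X,M \right)} = 2 X \left(3 + M\right)$
$45 p{\left(6,1 \right)} 8 - 2 = 45 \cdot 2 \cdot 6 \left(3 + 1\right) 8 - 2 = 45 \cdot 2 \cdot 6 \cdot 4 \cdot 8 - 2 = 45 \cdot 48 \cdot 8 - 2 = 45 \cdot 384 - 2 = 17280 - 2 = 17278$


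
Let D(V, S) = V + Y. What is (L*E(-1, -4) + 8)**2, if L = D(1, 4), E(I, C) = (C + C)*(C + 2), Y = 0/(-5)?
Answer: 576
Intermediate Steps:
Y = 0 (Y = 0*(-1/5) = 0)
E(I, C) = 2*C*(2 + C) (E(I, C) = (2*C)*(2 + C) = 2*C*(2 + C))
D(V, S) = V (D(V, S) = V + 0 = V)
L = 1
(L*E(-1, -4) + 8)**2 = (1*(2*(-4)*(2 - 4)) + 8)**2 = (1*(2*(-4)*(-2)) + 8)**2 = (1*16 + 8)**2 = (16 + 8)**2 = 24**2 = 576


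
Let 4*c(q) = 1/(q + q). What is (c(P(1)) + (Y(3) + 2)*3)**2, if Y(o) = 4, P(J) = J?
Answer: 21025/64 ≈ 328.52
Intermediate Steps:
c(q) = 1/(8*q) (c(q) = 1/(4*(q + q)) = 1/(4*((2*q))) = (1/(2*q))/4 = 1/(8*q))
(c(P(1)) + (Y(3) + 2)*3)**2 = ((1/8)/1 + (4 + 2)*3)**2 = ((1/8)*1 + 6*3)**2 = (1/8 + 18)**2 = (145/8)**2 = 21025/64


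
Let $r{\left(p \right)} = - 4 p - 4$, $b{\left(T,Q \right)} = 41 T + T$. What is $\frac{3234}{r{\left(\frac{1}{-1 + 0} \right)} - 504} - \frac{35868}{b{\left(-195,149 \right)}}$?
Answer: $- \frac{1589}{780} \approx -2.0372$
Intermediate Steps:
$b{\left(T,Q \right)} = 42 T$
$r{\left(p \right)} = -4 - 4 p$
$\frac{3234}{r{\left(\frac{1}{-1 + 0} \right)} - 504} - \frac{35868}{b{\left(-195,149 \right)}} = \frac{3234}{\left(-4 - \frac{4}{-1 + 0}\right) - 504} - \frac{35868}{42 \left(-195\right)} = \frac{3234}{\left(-4 - \frac{4}{-1}\right) - 504} - \frac{35868}{-8190} = \frac{3234}{\left(-4 - -4\right) - 504} - - \frac{854}{195} = \frac{3234}{\left(-4 + 4\right) - 504} + \frac{854}{195} = \frac{3234}{0 - 504} + \frac{854}{195} = \frac{3234}{-504} + \frac{854}{195} = 3234 \left(- \frac{1}{504}\right) + \frac{854}{195} = - \frac{77}{12} + \frac{854}{195} = - \frac{1589}{780}$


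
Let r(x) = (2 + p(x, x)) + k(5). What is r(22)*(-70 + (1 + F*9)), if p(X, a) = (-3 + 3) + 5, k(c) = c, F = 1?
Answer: -720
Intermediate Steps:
p(X, a) = 5 (p(X, a) = 0 + 5 = 5)
r(x) = 12 (r(x) = (2 + 5) + 5 = 7 + 5 = 12)
r(22)*(-70 + (1 + F*9)) = 12*(-70 + (1 + 1*9)) = 12*(-70 + (1 + 9)) = 12*(-70 + 10) = 12*(-60) = -720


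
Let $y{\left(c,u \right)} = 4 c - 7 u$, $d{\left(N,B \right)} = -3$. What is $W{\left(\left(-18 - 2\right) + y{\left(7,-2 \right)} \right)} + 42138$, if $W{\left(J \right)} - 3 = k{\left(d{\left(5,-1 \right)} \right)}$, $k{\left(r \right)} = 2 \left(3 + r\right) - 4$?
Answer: $42137$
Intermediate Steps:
$y{\left(c,u \right)} = - 7 u + 4 c$
$k{\left(r \right)} = 2 + 2 r$ ($k{\left(r \right)} = \left(6 + 2 r\right) - 4 = 2 + 2 r$)
$W{\left(J \right)} = -1$ ($W{\left(J \right)} = 3 + \left(2 + 2 \left(-3\right)\right) = 3 + \left(2 - 6\right) = 3 - 4 = -1$)
$W{\left(\left(-18 - 2\right) + y{\left(7,-2 \right)} \right)} + 42138 = -1 + 42138 = 42137$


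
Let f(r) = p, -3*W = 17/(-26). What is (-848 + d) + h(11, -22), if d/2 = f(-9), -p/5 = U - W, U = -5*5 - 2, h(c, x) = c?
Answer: -22028/39 ≈ -564.82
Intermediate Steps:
W = 17/78 (W = -17/(3*(-26)) = -17*(-1)/(3*26) = -⅓*(-17/26) = 17/78 ≈ 0.21795)
U = -27 (U = -25 - 2 = -27)
p = 10615/78 (p = -5*(-27 - 1*17/78) = -5*(-27 - 17/78) = -5*(-2123/78) = 10615/78 ≈ 136.09)
f(r) = 10615/78
d = 10615/39 (d = 2*(10615/78) = 10615/39 ≈ 272.18)
(-848 + d) + h(11, -22) = (-848 + 10615/39) + 11 = -22457/39 + 11 = -22028/39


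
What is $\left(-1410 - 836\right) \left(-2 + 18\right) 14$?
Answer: $-503104$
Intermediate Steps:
$\left(-1410 - 836\right) \left(-2 + 18\right) 14 = - 2246 \cdot 16 \cdot 14 = \left(-2246\right) 224 = -503104$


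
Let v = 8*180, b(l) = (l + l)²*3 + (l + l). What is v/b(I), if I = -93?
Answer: 240/17267 ≈ 0.013899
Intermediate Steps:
b(l) = 2*l + 12*l² (b(l) = (2*l)²*3 + 2*l = (4*l²)*3 + 2*l = 12*l² + 2*l = 2*l + 12*l²)
v = 1440
v/b(I) = 1440/((2*(-93)*(1 + 6*(-93)))) = 1440/((2*(-93)*(1 - 558))) = 1440/((2*(-93)*(-557))) = 1440/103602 = 1440*(1/103602) = 240/17267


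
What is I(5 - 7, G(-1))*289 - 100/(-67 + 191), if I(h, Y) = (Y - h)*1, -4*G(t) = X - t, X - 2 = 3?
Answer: 8909/62 ≈ 143.69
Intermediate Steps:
X = 5 (X = 2 + 3 = 5)
G(t) = -5/4 + t/4 (G(t) = -(5 - t)/4 = -5/4 + t/4)
I(h, Y) = Y - h
I(5 - 7, G(-1))*289 - 100/(-67 + 191) = ((-5/4 + (¼)*(-1)) - (5 - 7))*289 - 100/(-67 + 191) = ((-5/4 - ¼) - 1*(-2))*289 - 100/124 = (-3/2 + 2)*289 - 100*1/124 = (½)*289 - 25/31 = 289/2 - 25/31 = 8909/62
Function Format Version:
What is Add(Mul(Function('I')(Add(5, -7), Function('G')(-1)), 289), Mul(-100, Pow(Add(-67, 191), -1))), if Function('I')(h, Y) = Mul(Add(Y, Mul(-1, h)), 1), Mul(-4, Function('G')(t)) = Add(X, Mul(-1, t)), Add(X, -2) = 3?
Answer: Rational(8909, 62) ≈ 143.69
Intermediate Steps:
X = 5 (X = Add(2, 3) = 5)
Function('G')(t) = Add(Rational(-5, 4), Mul(Rational(1, 4), t)) (Function('G')(t) = Mul(Rational(-1, 4), Add(5, Mul(-1, t))) = Add(Rational(-5, 4), Mul(Rational(1, 4), t)))
Function('I')(h, Y) = Add(Y, Mul(-1, h))
Add(Mul(Function('I')(Add(5, -7), Function('G')(-1)), 289), Mul(-100, Pow(Add(-67, 191), -1))) = Add(Mul(Add(Add(Rational(-5, 4), Mul(Rational(1, 4), -1)), Mul(-1, Add(5, -7))), 289), Mul(-100, Pow(Add(-67, 191), -1))) = Add(Mul(Add(Add(Rational(-5, 4), Rational(-1, 4)), Mul(-1, -2)), 289), Mul(-100, Pow(124, -1))) = Add(Mul(Add(Rational(-3, 2), 2), 289), Mul(-100, Rational(1, 124))) = Add(Mul(Rational(1, 2), 289), Rational(-25, 31)) = Add(Rational(289, 2), Rational(-25, 31)) = Rational(8909, 62)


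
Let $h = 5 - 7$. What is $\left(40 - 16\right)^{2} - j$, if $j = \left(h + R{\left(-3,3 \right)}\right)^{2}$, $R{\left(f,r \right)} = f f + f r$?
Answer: $572$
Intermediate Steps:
$R{\left(f,r \right)} = f^{2} + f r$
$h = -2$ ($h = 5 - 7 = -2$)
$j = 4$ ($j = \left(-2 - 3 \left(-3 + 3\right)\right)^{2} = \left(-2 - 0\right)^{2} = \left(-2 + 0\right)^{2} = \left(-2\right)^{2} = 4$)
$\left(40 - 16\right)^{2} - j = \left(40 - 16\right)^{2} - 4 = 24^{2} - 4 = 576 - 4 = 572$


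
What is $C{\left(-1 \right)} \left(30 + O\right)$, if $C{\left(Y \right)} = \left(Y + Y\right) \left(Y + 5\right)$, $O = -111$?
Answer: $648$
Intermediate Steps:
$C{\left(Y \right)} = 2 Y \left(5 + Y\right)$
$C{\left(-1 \right)} \left(30 + O\right) = 2 \left(-1\right) \left(5 - 1\right) \left(30 - 111\right) = 2 \left(-1\right) 4 \left(-81\right) = \left(-8\right) \left(-81\right) = 648$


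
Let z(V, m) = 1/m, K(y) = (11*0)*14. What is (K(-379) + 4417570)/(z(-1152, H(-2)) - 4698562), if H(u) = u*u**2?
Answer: -35340560/37588497 ≈ -0.94020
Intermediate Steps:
H(u) = u**3
K(y) = 0 (K(y) = 0*14 = 0)
(K(-379) + 4417570)/(z(-1152, H(-2)) - 4698562) = (0 + 4417570)/(1/((-2)**3) - 4698562) = 4417570/(1/(-8) - 4698562) = 4417570/(-1/8 - 4698562) = 4417570/(-37588497/8) = 4417570*(-8/37588497) = -35340560/37588497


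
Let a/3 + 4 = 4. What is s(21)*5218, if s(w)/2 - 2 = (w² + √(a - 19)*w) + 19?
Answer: 4821432 + 219156*I*√19 ≈ 4.8214e+6 + 9.5528e+5*I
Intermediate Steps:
a = 0 (a = -12 + 3*4 = -12 + 12 = 0)
s(w) = 42 + 2*w² + 2*I*w*√19 (s(w) = 4 + 2*((w² + √(0 - 19)*w) + 19) = 4 + 2*((w² + √(-19)*w) + 19) = 4 + 2*((w² + (I*√19)*w) + 19) = 4 + 2*((w² + I*w*√19) + 19) = 4 + 2*(19 + w² + I*w*√19) = 4 + (38 + 2*w² + 2*I*w*√19) = 42 + 2*w² + 2*I*w*√19)
s(21)*5218 = (42 + 2*21² + 2*I*21*√19)*5218 = (42 + 2*441 + 42*I*√19)*5218 = (42 + 882 + 42*I*√19)*5218 = (924 + 42*I*√19)*5218 = 4821432 + 219156*I*√19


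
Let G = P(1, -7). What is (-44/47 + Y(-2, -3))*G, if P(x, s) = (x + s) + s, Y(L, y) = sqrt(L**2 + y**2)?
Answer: 572/47 - 13*sqrt(13) ≈ -34.702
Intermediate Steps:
P(x, s) = x + 2*s (P(x, s) = (s + x) + s = x + 2*s)
G = -13 (G = 1 + 2*(-7) = 1 - 14 = -13)
(-44/47 + Y(-2, -3))*G = (-44/47 + sqrt((-2)**2 + (-3)**2))*(-13) = (-44*1/47 + sqrt(4 + 9))*(-13) = (-44/47 + sqrt(13))*(-13) = 572/47 - 13*sqrt(13)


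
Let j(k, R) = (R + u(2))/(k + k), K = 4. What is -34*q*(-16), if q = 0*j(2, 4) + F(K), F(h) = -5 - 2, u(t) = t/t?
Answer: -3808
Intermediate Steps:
u(t) = 1
F(h) = -7
j(k, R) = (1 + R)/(2*k) (j(k, R) = (R + 1)/(k + k) = (1 + R)/((2*k)) = (1 + R)*(1/(2*k)) = (1 + R)/(2*k))
q = -7 (q = 0*((½)*(1 + 4)/2) - 7 = 0*((½)*(½)*5) - 7 = 0*(5/4) - 7 = 0 - 7 = -7)
-34*q*(-16) = -34*(-7)*(-16) = 238*(-16) = -3808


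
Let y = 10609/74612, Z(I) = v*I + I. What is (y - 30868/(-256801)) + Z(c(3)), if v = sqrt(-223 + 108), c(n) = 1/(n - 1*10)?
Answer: 16032238963/134123053484 - I*sqrt(115)/7 ≈ 0.11953 - 1.532*I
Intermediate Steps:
c(n) = 1/(-10 + n) (c(n) = 1/(n - 10) = 1/(-10 + n))
v = I*sqrt(115) (v = sqrt(-115) = I*sqrt(115) ≈ 10.724*I)
Z(I) = I + I*I*sqrt(115) (Z(I) = (I*sqrt(115))*I + I = I*I*sqrt(115) + I = I + I*I*sqrt(115))
y = 10609/74612 (y = 10609*(1/74612) = 10609/74612 ≈ 0.14219)
(y - 30868/(-256801)) + Z(c(3)) = (10609/74612 - 30868/(-256801)) + (1 + I*sqrt(115))/(-10 + 3) = (10609/74612 - 30868*(-1/256801)) + (1 + I*sqrt(115))/(-7) = (10609/74612 + 30868/256801) - (1 + I*sqrt(115))/7 = 5027525025/19160436212 + (-1/7 - I*sqrt(115)/7) = 16032238963/134123053484 - I*sqrt(115)/7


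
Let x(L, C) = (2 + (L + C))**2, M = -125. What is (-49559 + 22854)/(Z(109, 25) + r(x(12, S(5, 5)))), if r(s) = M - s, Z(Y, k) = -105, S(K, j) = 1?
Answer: 763/13 ≈ 58.692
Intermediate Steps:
x(L, C) = (2 + C + L)**2 (x(L, C) = (2 + (C + L))**2 = (2 + C + L)**2)
r(s) = -125 - s
(-49559 + 22854)/(Z(109, 25) + r(x(12, S(5, 5)))) = (-49559 + 22854)/(-105 + (-125 - (2 + 1 + 12)**2)) = -26705/(-105 + (-125 - 1*15**2)) = -26705/(-105 + (-125 - 1*225)) = -26705/(-105 + (-125 - 225)) = -26705/(-105 - 350) = -26705/(-455) = -26705*(-1/455) = 763/13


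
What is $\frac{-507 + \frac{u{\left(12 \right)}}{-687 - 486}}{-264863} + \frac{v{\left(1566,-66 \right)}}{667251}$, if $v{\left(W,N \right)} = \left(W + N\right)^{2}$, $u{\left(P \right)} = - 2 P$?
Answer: $\frac{25905054749831}{7677941081187} \approx 3.374$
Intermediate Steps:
$v{\left(W,N \right)} = \left(N + W\right)^{2}$
$\frac{-507 + \frac{u{\left(12 \right)}}{-687 - 486}}{-264863} + \frac{v{\left(1566,-66 \right)}}{667251} = \frac{-507 + \frac{\left(-2\right) 12}{-687 - 486}}{-264863} + \frac{\left(-66 + 1566\right)^{2}}{667251} = \left(-507 + \frac{1}{-1173} \left(-24\right)\right) \left(- \frac{1}{264863}\right) + 1500^{2} \cdot \frac{1}{667251} = \left(-507 - - \frac{8}{391}\right) \left(- \frac{1}{264863}\right) + 2250000 \cdot \frac{1}{667251} = \left(-507 + \frac{8}{391}\right) \left(- \frac{1}{264863}\right) + \frac{250000}{74139} = \left(- \frac{198229}{391}\right) \left(- \frac{1}{264863}\right) + \frac{250000}{74139} = \frac{198229}{103561433} + \frac{250000}{74139} = \frac{25905054749831}{7677941081187}$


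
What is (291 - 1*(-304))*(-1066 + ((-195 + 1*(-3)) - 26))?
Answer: -767550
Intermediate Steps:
(291 - 1*(-304))*(-1066 + ((-195 + 1*(-3)) - 26)) = (291 + 304)*(-1066 + ((-195 - 3) - 26)) = 595*(-1066 + (-198 - 26)) = 595*(-1066 - 224) = 595*(-1290) = -767550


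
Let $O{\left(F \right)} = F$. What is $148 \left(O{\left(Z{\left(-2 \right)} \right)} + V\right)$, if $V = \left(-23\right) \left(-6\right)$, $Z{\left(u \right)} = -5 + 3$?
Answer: $20128$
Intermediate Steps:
$Z{\left(u \right)} = -2$
$V = 138$
$148 \left(O{\left(Z{\left(-2 \right)} \right)} + V\right) = 148 \left(-2 + 138\right) = 148 \cdot 136 = 20128$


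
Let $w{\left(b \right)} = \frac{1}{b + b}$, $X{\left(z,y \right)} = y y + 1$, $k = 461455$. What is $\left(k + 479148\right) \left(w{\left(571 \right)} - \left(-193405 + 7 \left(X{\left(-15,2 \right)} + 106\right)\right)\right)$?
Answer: $\frac{206914955029731}{1142} \approx 1.8119 \cdot 10^{11}$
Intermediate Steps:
$X{\left(z,y \right)} = 1 + y^{2}$ ($X{\left(z,y \right)} = y^{2} + 1 = 1 + y^{2}$)
$w{\left(b \right)} = \frac{1}{2 b}$
$\left(k + 479148\right) \left(w{\left(571 \right)} - \left(-193405 + 7 \left(X{\left(-15,2 \right)} + 106\right)\right)\right) = \left(461455 + 479148\right) \left(\frac{1}{2 \cdot 571} + \left(- 7 \left(\left(1 + 2^{2}\right) + 106\right) + 193405\right)\right) = 940603 \left(\frac{1}{2} \cdot \frac{1}{571} + \left(- 7 \left(\left(1 + 4\right) + 106\right) + 193405\right)\right) = 940603 \left(\frac{1}{1142} + \left(- 7 \left(5 + 106\right) + 193405\right)\right) = 940603 \left(\frac{1}{1142} + \left(\left(-7\right) 111 + 193405\right)\right) = 940603 \left(\frac{1}{1142} + \left(-777 + 193405\right)\right) = 940603 \left(\frac{1}{1142} + 192628\right) = 940603 \cdot \frac{219981177}{1142} = \frac{206914955029731}{1142}$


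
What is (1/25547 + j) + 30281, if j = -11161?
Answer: 488458641/25547 ≈ 19120.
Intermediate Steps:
(1/25547 + j) + 30281 = (1/25547 - 11161) + 30281 = -285130066/25547 + 30281 = 488458641/25547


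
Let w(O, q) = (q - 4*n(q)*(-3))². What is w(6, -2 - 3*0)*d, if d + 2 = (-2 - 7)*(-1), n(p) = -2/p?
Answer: 700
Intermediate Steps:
d = 7 (d = -2 + (-2 - 7)*(-1) = -2 - 9*(-1) = -2 + 9 = 7)
w(O, q) = (q - 24/q)² (w(O, q) = (q - (-8)/q*(-3))² = (q + (8/q)*(-3))² = (q - 24/q)²)
w(6, -2 - 3*0)*d = ((-24 + (-2 - 3*0)²)²/(-2 - 3*0)²)*7 = ((-24 + (-2 + 0)²)²/(-2 + 0)²)*7 = ((-24 + (-2)²)²/(-2)²)*7 = ((-24 + 4)²/4)*7 = ((¼)*(-20)²)*7 = ((¼)*400)*7 = 100*7 = 700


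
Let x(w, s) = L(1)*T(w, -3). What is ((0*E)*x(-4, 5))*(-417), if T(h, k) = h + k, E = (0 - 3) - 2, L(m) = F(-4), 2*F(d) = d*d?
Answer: 0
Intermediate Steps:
F(d) = d²/2 (F(d) = (d*d)/2 = d²/2)
L(m) = 8 (L(m) = (½)*(-4)² = (½)*16 = 8)
E = -5 (E = -3 - 2 = -5)
x(w, s) = -24 + 8*w (x(w, s) = 8*(w - 3) = 8*(-3 + w) = -24 + 8*w)
((0*E)*x(-4, 5))*(-417) = ((0*(-5))*(-24 + 8*(-4)))*(-417) = (0*(-24 - 32))*(-417) = (0*(-56))*(-417) = 0*(-417) = 0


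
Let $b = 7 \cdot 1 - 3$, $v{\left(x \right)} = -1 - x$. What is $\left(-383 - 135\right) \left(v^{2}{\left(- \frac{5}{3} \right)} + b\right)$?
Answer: $- \frac{20720}{9} \approx -2302.2$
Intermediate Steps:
$b = 4$ ($b = 7 - 3 = 4$)
$\left(-383 - 135\right) \left(v^{2}{\left(- \frac{5}{3} \right)} + b\right) = \left(-383 - 135\right) \left(\left(-1 - - \frac{5}{3}\right)^{2} + 4\right) = - 518 \left(\left(-1 - \left(-5\right) \frac{1}{3}\right)^{2} + 4\right) = - 518 \left(\left(-1 - - \frac{5}{3}\right)^{2} + 4\right) = - 518 \left(\left(-1 + \frac{5}{3}\right)^{2} + 4\right) = - 518 \left(\left(\frac{2}{3}\right)^{2} + 4\right) = - 518 \left(\frac{4}{9} + 4\right) = \left(-518\right) \frac{40}{9} = - \frac{20720}{9}$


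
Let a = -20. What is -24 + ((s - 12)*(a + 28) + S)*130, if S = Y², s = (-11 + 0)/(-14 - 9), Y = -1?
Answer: -273162/23 ≈ -11877.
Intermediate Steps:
s = 11/23 (s = -11/(-23) = -11*(-1/23) = 11/23 ≈ 0.47826)
S = 1 (S = (-1)² = 1)
-24 + ((s - 12)*(a + 28) + S)*130 = -24 + ((11/23 - 12)*(-20 + 28) + 1)*130 = -24 + (-265/23*8 + 1)*130 = -24 + (-2120/23 + 1)*130 = -24 - 2097/23*130 = -24 - 272610/23 = -273162/23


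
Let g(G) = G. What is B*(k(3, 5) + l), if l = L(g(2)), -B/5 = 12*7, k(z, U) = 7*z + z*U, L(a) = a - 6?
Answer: -13440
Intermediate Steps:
L(a) = -6 + a
k(z, U) = 7*z + U*z
B = -420 (B = -60*7 = -5*84 = -420)
l = -4 (l = -6 + 2 = -4)
B*(k(3, 5) + l) = -420*(3*(7 + 5) - 4) = -420*(3*12 - 4) = -420*(36 - 4) = -420*32 = -13440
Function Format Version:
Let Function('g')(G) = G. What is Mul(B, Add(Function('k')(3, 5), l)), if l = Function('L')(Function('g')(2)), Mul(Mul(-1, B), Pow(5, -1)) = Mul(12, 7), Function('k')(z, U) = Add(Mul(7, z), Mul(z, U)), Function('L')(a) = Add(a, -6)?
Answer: -13440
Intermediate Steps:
Function('L')(a) = Add(-6, a)
Function('k')(z, U) = Add(Mul(7, z), Mul(U, z))
B = -420 (B = Mul(-5, Mul(12, 7)) = Mul(-5, 84) = -420)
l = -4 (l = Add(-6, 2) = -4)
Mul(B, Add(Function('k')(3, 5), l)) = Mul(-420, Add(Mul(3, Add(7, 5)), -4)) = Mul(-420, Add(Mul(3, 12), -4)) = Mul(-420, Add(36, -4)) = Mul(-420, 32) = -13440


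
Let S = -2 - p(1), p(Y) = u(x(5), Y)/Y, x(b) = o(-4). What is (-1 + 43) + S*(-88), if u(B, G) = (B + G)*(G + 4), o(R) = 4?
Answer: 2418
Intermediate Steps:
x(b) = 4
u(B, G) = (4 + G)*(B + G) (u(B, G) = (B + G)*(4 + G) = (4 + G)*(B + G))
p(Y) = (16 + Y² + 8*Y)/Y (p(Y) = (Y² + 4*4 + 4*Y + 4*Y)/Y = (Y² + 16 + 4*Y + 4*Y)/Y = (16 + Y² + 8*Y)/Y)
S = -27 (S = -2 - (8 + 1 + 16/1) = -2 - (8 + 1 + 16*1) = -2 - (8 + 1 + 16) = -2 - 1*25 = -2 - 25 = -27)
(-1 + 43) + S*(-88) = (-1 + 43) - 27*(-88) = 42 + 2376 = 2418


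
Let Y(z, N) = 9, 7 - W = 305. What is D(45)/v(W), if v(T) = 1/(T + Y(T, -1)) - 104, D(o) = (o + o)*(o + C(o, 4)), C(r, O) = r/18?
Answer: -411825/10019 ≈ -41.104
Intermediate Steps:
W = -298 (W = 7 - 1*305 = 7 - 305 = -298)
C(r, O) = r/18 (C(r, O) = r*(1/18) = r/18)
D(o) = 19*o**2/9 (D(o) = (o + o)*(o + o/18) = (2*o)*(19*o/18) = 19*o**2/9)
v(T) = -104 + 1/(9 + T) (v(T) = 1/(T + 9) - 104 = 1/(9 + T) - 104 = -104 + 1/(9 + T))
D(45)/v(W) = ((19/9)*45**2)/(((-935 - 104*(-298))/(9 - 298))) = ((19/9)*2025)/(((-935 + 30992)/(-289))) = 4275/((-1/289*30057)) = 4275/(-30057/289) = 4275*(-289/30057) = -411825/10019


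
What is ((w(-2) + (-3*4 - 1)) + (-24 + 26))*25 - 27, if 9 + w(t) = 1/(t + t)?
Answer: -2133/4 ≈ -533.25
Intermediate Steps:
w(t) = -9 + 1/(2*t) (w(t) = -9 + 1/(t + t) = -9 + 1/(2*t))
((w(-2) + (-3*4 - 1)) + (-24 + 26))*25 - 27 = (((-9 + (1/2)/(-2)) + (-3*4 - 1)) + (-24 + 26))*25 - 27 = (((-9 + (1/2)*(-1/2)) + (-12 - 1)) + 2)*25 - 27 = (((-9 - 1/4) - 13) + 2)*25 - 27 = ((-37/4 - 13) + 2)*25 - 27 = (-89/4 + 2)*25 - 27 = -81/4*25 - 27 = -2025/4 - 27 = -2133/4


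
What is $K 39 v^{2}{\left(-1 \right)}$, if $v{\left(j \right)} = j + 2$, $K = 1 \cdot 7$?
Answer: $273$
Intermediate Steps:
$K = 7$
$v{\left(j \right)} = 2 + j$
$K 39 v^{2}{\left(-1 \right)} = 7 \cdot 39 \left(2 - 1\right)^{2} = 273 \cdot 1^{2} = 273 \cdot 1 = 273$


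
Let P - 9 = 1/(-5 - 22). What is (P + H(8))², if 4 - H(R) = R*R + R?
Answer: 2540836/729 ≈ 3485.4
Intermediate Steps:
H(R) = 4 - R - R² (H(R) = 4 - (R*R + R) = 4 - (R² + R) = 4 - (R + R²) = 4 + (-R - R²) = 4 - R - R²)
P = 242/27 (P = 9 + 1/(-5 - 22) = 9 + 1/(-27) = 9 - 1/27 = 242/27 ≈ 8.9630)
(P + H(8))² = (242/27 + (4 - 1*8 - 1*8²))² = (242/27 + (4 - 8 - 1*64))² = (242/27 + (4 - 8 - 64))² = (242/27 - 68)² = (-1594/27)² = 2540836/729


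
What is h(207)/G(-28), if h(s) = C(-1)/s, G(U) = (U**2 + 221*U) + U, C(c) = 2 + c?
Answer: -1/1124424 ≈ -8.8934e-7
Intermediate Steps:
G(U) = U**2 + 222*U
h(s) = 1/s (h(s) = (2 - 1)/s = 1/s)
h(207)/G(-28) = 1/(207*((-28*(222 - 28)))) = 1/(207*((-28*194))) = (1/207)/(-5432) = (1/207)*(-1/5432) = -1/1124424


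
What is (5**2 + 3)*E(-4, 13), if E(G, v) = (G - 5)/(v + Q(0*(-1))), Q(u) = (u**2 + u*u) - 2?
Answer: -252/11 ≈ -22.909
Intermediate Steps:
Q(u) = -2 + 2*u**2 (Q(u) = (u**2 + u**2) - 2 = 2*u**2 - 2 = -2 + 2*u**2)
E(G, v) = (-5 + G)/(-2 + v) (E(G, v) = (G - 5)/(v + (-2 + 2*(0*(-1))**2)) = (-5 + G)/(v + (-2 + 2*0**2)) = (-5 + G)/(v + (-2 + 2*0)) = (-5 + G)/(v + (-2 + 0)) = (-5 + G)/(v - 2) = (-5 + G)/(-2 + v))
(5**2 + 3)*E(-4, 13) = (5**2 + 3)*((5 - 1*(-4))/(2 - 1*13)) = (25 + 3)*((5 + 4)/(2 - 13)) = 28*(9/(-11)) = 28*(-1/11*9) = 28*(-9/11) = -252/11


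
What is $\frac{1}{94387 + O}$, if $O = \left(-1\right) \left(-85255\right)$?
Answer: $\frac{1}{179642} \approx 5.5666 \cdot 10^{-6}$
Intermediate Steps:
$O = 85255$
$\frac{1}{94387 + O} = \frac{1}{94387 + 85255} = \frac{1}{179642}$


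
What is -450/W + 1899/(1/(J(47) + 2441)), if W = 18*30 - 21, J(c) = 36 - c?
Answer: 798320460/173 ≈ 4.6146e+6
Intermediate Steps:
W = 519 (W = 540 - 21 = 519)
-450/W + 1899/(1/(J(47) + 2441)) = -450/519 + 1899/(1/((36 - 1*47) + 2441)) = -450*1/519 + 1899/(1/((36 - 47) + 2441)) = -150/173 + 1899/(1/(-11 + 2441)) = -150/173 + 1899/(1/2430) = -150/173 + 1899*2430 = -150/173 + 4614570 = 798320460/173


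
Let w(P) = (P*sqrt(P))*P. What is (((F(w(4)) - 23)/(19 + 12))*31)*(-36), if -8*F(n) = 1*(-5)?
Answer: 1611/2 ≈ 805.50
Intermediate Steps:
w(P) = P**(5/2) (w(P) = P**(3/2)*P = P**(5/2))
F(n) = 5/8 (F(n) = -(-5)/8 = -1/8*(-5) = 5/8)
(((F(w(4)) - 23)/(19 + 12))*31)*(-36) = (((5/8 - 23)/(19 + 12))*31)*(-36) = (-179/8/31*31)*(-36) = (-179/8*1/31*31)*(-36) = -179/248*31*(-36) = -179/8*(-36) = 1611/2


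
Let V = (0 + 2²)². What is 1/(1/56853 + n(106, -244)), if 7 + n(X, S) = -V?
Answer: -56853/1307618 ≈ -0.043478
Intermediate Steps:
V = 16 (V = (0 + 4)² = 4² = 16)
n(X, S) = -23 (n(X, S) = -7 - 1*16 = -7 - 16 = -23)
1/(1/56853 + n(106, -244)) = 1/(1/56853 - 23) = 1/(-1307618/56853) = -56853/1307618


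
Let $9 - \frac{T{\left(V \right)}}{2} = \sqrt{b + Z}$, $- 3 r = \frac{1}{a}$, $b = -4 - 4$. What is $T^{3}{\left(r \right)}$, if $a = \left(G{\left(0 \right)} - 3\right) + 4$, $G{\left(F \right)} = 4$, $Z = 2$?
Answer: $4536 - 1896 i \sqrt{6} \approx 4536.0 - 4644.2 i$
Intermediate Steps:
$a = 5$ ($a = \left(4 - 3\right) + 4 = 1 + 4 = 5$)
$b = -8$ ($b = -4 - 4 = -8$)
$r = - \frac{1}{15}$ ($r = - \frac{1}{3 \cdot 5} = \left(- \frac{1}{3}\right) \frac{1}{5} = - \frac{1}{15} \approx -0.066667$)
$T{\left(V \right)} = 18 - 2 i \sqrt{6}$ ($T{\left(V \right)} = 18 - 2 \sqrt{-8 + 2} = 18 - 2 \sqrt{-6} = 18 - 2 i \sqrt{6}$)
$T^{3}{\left(r \right)} = \left(18 - 2 i \sqrt{6}\right)^{3}$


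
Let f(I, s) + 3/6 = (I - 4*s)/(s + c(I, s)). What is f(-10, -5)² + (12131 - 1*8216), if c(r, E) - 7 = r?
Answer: 62689/16 ≈ 3918.1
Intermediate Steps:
c(r, E) = 7 + r
f(I, s) = -½ + (I - 4*s)/(7 + I + s) (f(I, s) = -½ + (I - 4*s)/(s + (7 + I)) = -½ + (I - 4*s)/(7 + I + s))
f(-10, -5)² + (12131 - 1*8216) = ((-7 - 10 - 9*(-5))/(2*(7 - 10 - 5)))² + (12131 - 1*8216) = ((½)*(-7 - 10 + 45)/(-8))² + (12131 - 8216) = ((½)*(-⅛)*28)² + 3915 = (-7/4)² + 3915 = 49/16 + 3915 = 62689/16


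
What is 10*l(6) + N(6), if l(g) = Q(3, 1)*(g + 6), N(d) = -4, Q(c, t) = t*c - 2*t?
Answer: 116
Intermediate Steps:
Q(c, t) = -2*t + c*t (Q(c, t) = c*t - 2*t = -2*t + c*t)
l(g) = 6 + g (l(g) = (1*(-2 + 3))*(g + 6) = (1*1)*(6 + g) = 1*(6 + g) = 6 + g)
10*l(6) + N(6) = 10*(6 + 6) - 4 = 10*12 - 4 = 120 - 4 = 116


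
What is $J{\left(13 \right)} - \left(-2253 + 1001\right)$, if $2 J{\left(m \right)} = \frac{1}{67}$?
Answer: $\frac{167769}{134} \approx 1252.0$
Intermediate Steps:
$J{\left(m \right)} = \frac{1}{134}$ ($J{\left(m \right)} = \frac{1}{2 \cdot 67} = \frac{1}{2} \cdot \frac{1}{67} = \frac{1}{134}$)
$J{\left(13 \right)} - \left(-2253 + 1001\right) = \frac{1}{134} - \left(-2253 + 1001\right) = \frac{1}{134} - -1252 = \frac{1}{134} + 1252 = \frac{167769}{134}$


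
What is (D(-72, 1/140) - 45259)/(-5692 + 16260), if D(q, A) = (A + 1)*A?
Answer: -887076259/207132800 ≈ -4.2826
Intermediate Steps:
D(q, A) = A*(1 + A) (D(q, A) = (1 + A)*A = A*(1 + A))
(D(-72, 1/140) - 45259)/(-5692 + 16260) = ((1 + 1/140)/140 - 45259)/(-5692 + 16260) = ((1 + 1/140)/140 - 45259)/10568 = ((1/140)*(141/140) - 45259)*(1/10568) = (141/19600 - 45259)*(1/10568) = -887076259/19600*1/10568 = -887076259/207132800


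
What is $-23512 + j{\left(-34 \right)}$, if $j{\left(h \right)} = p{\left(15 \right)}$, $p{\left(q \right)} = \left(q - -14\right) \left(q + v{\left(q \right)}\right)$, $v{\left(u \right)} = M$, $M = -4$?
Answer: $-23193$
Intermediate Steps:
$v{\left(u \right)} = -4$
$p{\left(q \right)} = \left(-4 + q\right) \left(14 + q\right)$ ($p{\left(q \right)} = \left(q - -14\right) \left(q - 4\right) = \left(q + 14\right) \left(-4 + q\right) = \left(14 + q\right) \left(-4 + q\right) = \left(-4 + q\right) \left(14 + q\right)$)
$j{\left(h \right)} = 319$ ($j{\left(h \right)} = -56 + 15^{2} + 10 \cdot 15 = -56 + 225 + 150 = 319$)
$-23512 + j{\left(-34 \right)} = -23512 + 319 = -23193$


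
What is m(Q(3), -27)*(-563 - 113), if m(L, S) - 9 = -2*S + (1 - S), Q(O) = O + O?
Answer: -61516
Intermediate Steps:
Q(O) = 2*O
m(L, S) = 10 - 3*S (m(L, S) = 9 + (-2*S + (1 - S)) = 9 + (1 - 3*S) = 10 - 3*S)
m(Q(3), -27)*(-563 - 113) = (10 - 3*(-27))*(-563 - 113) = (10 + 81)*(-676) = 91*(-676) = -61516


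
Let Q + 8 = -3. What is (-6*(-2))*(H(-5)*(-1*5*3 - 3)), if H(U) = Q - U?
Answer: 1296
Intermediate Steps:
Q = -11 (Q = -8 - 3 = -11)
H(U) = -11 - U
(-6*(-2))*(H(-5)*(-1*5*3 - 3)) = (-6*(-2))*((-11 - 1*(-5))*(-1*5*3 - 3)) = 12*((-11 + 5)*(-5*3 - 3)) = 12*(-6*(-15 - 3)) = 12*(-6*(-18)) = 12*108 = 1296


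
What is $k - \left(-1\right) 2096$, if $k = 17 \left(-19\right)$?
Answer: $1773$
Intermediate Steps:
$k = -323$
$k - \left(-1\right) 2096 = -323 - \left(-1\right) 2096 = -323 - -2096 = -323 + 2096 = 1773$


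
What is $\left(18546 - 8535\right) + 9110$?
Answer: $19121$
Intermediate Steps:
$\left(18546 - 8535\right) + 9110 = 10011 + 9110 = 19121$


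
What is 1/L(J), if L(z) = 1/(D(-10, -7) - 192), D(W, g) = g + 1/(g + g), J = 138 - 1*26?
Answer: -2787/14 ≈ -199.07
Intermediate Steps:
J = 112 (J = 138 - 26 = 112)
D(W, g) = g + 1/(2*g)
L(z) = -14/2787 (L(z) = 1/((-7 + (1/2)/(-7)) - 192) = 1/((-7 + (1/2)*(-1/7)) - 192) = 1/((-7 - 1/14) - 192) = 1/(-99/14 - 192) = 1/(-2787/14) = -14/2787)
1/L(J) = 1/(-14/2787) = -2787/14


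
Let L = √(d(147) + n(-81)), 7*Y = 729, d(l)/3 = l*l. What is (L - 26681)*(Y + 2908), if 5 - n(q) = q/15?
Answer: -562568885/7 + 4217*√1620935/7 ≈ -7.9600e+7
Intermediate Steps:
d(l) = 3*l² (d(l) = 3*(l*l) = 3*l²)
n(q) = 5 - q/15
Y = 729/7 (Y = (⅐)*729 = 729/7 ≈ 104.14)
L = √1620935/5 (L = √(3*147² + (5 - 1/15*(-81))) = √(3*21609 + (5 + 27/5)) = √(64827 + 52/5) = √(324187/5) = √1620935/5 ≈ 254.63)
(L - 26681)*(Y + 2908) = (√1620935/5 - 26681)*(729/7 + 2908) = (-26681 + √1620935/5)*(21085/7) = -562568885/7 + 4217*√1620935/7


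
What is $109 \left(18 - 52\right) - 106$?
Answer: $-3812$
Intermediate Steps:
$109 \left(18 - 52\right) - 106 = 109 \left(-34\right) - 106 = -3706 - 106 = -3812$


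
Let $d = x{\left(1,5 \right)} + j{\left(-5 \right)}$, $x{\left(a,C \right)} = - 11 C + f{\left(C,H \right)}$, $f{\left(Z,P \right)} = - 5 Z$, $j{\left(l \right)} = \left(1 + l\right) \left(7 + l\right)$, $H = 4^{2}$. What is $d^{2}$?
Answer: $7744$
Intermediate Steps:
$H = 16$
$x{\left(a,C \right)} = - 16 C$ ($x{\left(a,C \right)} = - 11 C - 5 C = - 16 C$)
$d = -88$ ($d = \left(-16\right) 5 + \left(7 + \left(-5\right)^{2} + 8 \left(-5\right)\right) = -80 + \left(7 + 25 - 40\right) = -80 - 8 = -88$)
$d^{2} = \left(-88\right)^{2} = 7744$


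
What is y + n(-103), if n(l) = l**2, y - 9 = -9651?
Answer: 967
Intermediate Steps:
y = -9642 (y = 9 - 9651 = -9642)
y + n(-103) = -9642 + (-103)**2 = -9642 + 10609 = 967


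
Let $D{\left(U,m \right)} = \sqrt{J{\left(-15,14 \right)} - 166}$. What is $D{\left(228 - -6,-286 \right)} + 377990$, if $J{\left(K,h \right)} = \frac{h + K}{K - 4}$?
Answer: $377990 + \frac{i \sqrt{59907}}{19} \approx 3.7799 \cdot 10^{5} + 12.882 i$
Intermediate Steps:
$J{\left(K,h \right)} = \frac{K + h}{-4 + K}$
$D{\left(U,m \right)} = \frac{i \sqrt{59907}}{19}$ ($D{\left(U,m \right)} = \sqrt{\frac{-15 + 14}{-4 - 15} - 166} = \sqrt{\frac{1}{-19} \left(-1\right) - 166} = \sqrt{\left(- \frac{1}{19}\right) \left(-1\right) - 166} = \sqrt{\frac{1}{19} - 166} = \sqrt{- \frac{3153}{19}} = \frac{i \sqrt{59907}}{19}$)
$D{\left(228 - -6,-286 \right)} + 377990 = \frac{i \sqrt{59907}}{19} + 377990 = 377990 + \frac{i \sqrt{59907}}{19}$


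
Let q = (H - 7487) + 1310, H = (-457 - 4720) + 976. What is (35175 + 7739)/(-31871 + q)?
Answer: -42914/42249 ≈ -1.0157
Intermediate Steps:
H = -4201 (H = -5177 + 976 = -4201)
q = -10378 (q = (-4201 - 7487) + 1310 = -11688 + 1310 = -10378)
(35175 + 7739)/(-31871 + q) = (35175 + 7739)/(-31871 - 10378) = 42914/(-42249) = 42914*(-1/42249) = -42914/42249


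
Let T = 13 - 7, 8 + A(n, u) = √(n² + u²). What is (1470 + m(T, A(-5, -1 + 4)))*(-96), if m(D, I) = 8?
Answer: -141888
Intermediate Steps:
A(n, u) = -8 + √(n² + u²)
T = 6
(1470 + m(T, A(-5, -1 + 4)))*(-96) = (1470 + 8)*(-96) = 1478*(-96) = -141888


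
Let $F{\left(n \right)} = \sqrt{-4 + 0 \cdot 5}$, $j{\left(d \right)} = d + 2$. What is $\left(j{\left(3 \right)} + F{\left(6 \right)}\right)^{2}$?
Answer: $21 + 20 i \approx 21.0 + 20.0 i$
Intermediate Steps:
$j{\left(d \right)} = 2 + d$
$F{\left(n \right)} = 2 i$ ($F{\left(n \right)} = \sqrt{-4 + 0} = \sqrt{-4} = 2 i$)
$\left(j{\left(3 \right)} + F{\left(6 \right)}\right)^{2} = \left(\left(2 + 3\right) + 2 i\right)^{2} = \left(5 + 2 i\right)^{2}$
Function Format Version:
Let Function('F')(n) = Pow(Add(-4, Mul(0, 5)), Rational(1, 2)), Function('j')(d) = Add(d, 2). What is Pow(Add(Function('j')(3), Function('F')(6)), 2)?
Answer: Add(21, Mul(20, I)) ≈ Add(21.000, Mul(20.000, I))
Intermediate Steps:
Function('j')(d) = Add(2, d)
Function('F')(n) = Mul(2, I) (Function('F')(n) = Pow(Add(-4, 0), Rational(1, 2)) = Pow(-4, Rational(1, 2)) = Mul(2, I))
Pow(Add(Function('j')(3), Function('F')(6)), 2) = Pow(Add(Add(2, 3), Mul(2, I)), 2) = Pow(Add(5, Mul(2, I)), 2)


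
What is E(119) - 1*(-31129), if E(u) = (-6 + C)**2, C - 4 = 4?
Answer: 31133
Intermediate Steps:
C = 8 (C = 4 + 4 = 8)
E(u) = 4 (E(u) = (-6 + 8)**2 = 2**2 = 4)
E(119) - 1*(-31129) = 4 - 1*(-31129) = 4 + 31129 = 31133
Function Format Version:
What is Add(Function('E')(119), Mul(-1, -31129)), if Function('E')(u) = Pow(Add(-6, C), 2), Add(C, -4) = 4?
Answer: 31133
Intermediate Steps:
C = 8 (C = Add(4, 4) = 8)
Function('E')(u) = 4 (Function('E')(u) = Pow(Add(-6, 8), 2) = Pow(2, 2) = 4)
Add(Function('E')(119), Mul(-1, -31129)) = Add(4, Mul(-1, -31129)) = Add(4, 31129) = 31133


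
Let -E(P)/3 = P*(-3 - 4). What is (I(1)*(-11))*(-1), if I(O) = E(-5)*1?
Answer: -1155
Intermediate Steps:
E(P) = 21*P (E(P) = -3*P*(-3 - 4) = -3*P*(-7) = -(-21)*P = 21*P)
I(O) = -105 (I(O) = (21*(-5))*1 = -105*1 = -105)
(I(1)*(-11))*(-1) = -105*(-11)*(-1) = 1155*(-1) = -1155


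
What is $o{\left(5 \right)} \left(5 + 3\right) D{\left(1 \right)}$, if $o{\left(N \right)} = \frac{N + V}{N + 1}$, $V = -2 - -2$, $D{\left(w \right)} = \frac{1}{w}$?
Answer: $\frac{20}{3} \approx 6.6667$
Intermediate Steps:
$V = 0$ ($V = -2 + 2 = 0$)
$o{\left(N \right)} = \frac{N}{1 + N}$ ($o{\left(N \right)} = \frac{N + 0}{N + 1} = \frac{N}{1 + N}$)
$o{\left(5 \right)} \left(5 + 3\right) D{\left(1 \right)} = \frac{5}{1 + 5} \frac{5 + 3}{1} = \frac{5}{6} \cdot 8 \cdot 1 = 5 \cdot \frac{1}{6} \cdot 8 = \frac{5}{6} \cdot 8 = \frac{20}{3}$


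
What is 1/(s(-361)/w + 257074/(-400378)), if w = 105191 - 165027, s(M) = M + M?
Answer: -5989254502/3773301737 ≈ -1.5873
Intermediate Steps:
s(M) = 2*M
w = -59836
1/(s(-361)/w + 257074/(-400378)) = 1/((2*(-361))/(-59836) + 257074/(-400378)) = 1/(-722*(-1/59836) + 257074*(-1/400378)) = 1/(361/29918 - 128537/200189) = 1/(-3773301737/5989254502) = -5989254502/3773301737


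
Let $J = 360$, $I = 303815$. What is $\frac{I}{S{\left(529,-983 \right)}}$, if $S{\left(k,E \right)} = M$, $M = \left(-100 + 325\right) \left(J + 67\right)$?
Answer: $\frac{60763}{19215} \approx 3.1623$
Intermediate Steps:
$M = 96075$ ($M = \left(-100 + 325\right) \left(360 + 67\right) = 225 \cdot 427 = 96075$)
$S{\left(k,E \right)} = 96075$
$\frac{I}{S{\left(529,-983 \right)}} = \frac{303815}{96075} = 303815 \cdot \frac{1}{96075} = \frac{60763}{19215}$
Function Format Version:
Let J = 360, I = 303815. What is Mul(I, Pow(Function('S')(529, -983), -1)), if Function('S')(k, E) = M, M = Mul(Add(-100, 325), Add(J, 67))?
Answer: Rational(60763, 19215) ≈ 3.1623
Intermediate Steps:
M = 96075 (M = Mul(Add(-100, 325), Add(360, 67)) = Mul(225, 427) = 96075)
Function('S')(k, E) = 96075
Mul(I, Pow(Function('S')(529, -983), -1)) = Mul(303815, Pow(96075, -1)) = Mul(303815, Rational(1, 96075)) = Rational(60763, 19215)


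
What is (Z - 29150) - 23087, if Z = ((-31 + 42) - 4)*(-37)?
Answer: -52496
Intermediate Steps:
Z = -259 (Z = (11 - 4)*(-37) = 7*(-37) = -259)
(Z - 29150) - 23087 = (-259 - 29150) - 23087 = -29409 - 23087 = -52496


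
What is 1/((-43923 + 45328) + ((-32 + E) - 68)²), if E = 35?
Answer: 1/5630 ≈ 0.00017762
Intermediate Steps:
1/((-43923 + 45328) + ((-32 + E) - 68)²) = 1/((-43923 + 45328) + ((-32 + 35) - 68)²) = 1/(1405 + (3 - 68)²) = 1/(1405 + (-65)²) = 1/(1405 + 4225) = 1/5630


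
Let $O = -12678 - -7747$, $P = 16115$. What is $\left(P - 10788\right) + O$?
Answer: $396$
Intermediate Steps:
$O = -4931$ ($O = -12678 + 7747 = -4931$)
$\left(P - 10788\right) + O = \left(16115 - 10788\right) - 4931 = 5327 - 4931 = 396$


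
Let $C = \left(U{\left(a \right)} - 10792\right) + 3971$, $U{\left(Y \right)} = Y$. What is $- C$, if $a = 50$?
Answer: $6771$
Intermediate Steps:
$C = -6771$ ($C = \left(50 - 10792\right) + 3971 = -10742 + 3971 = -6771$)
$- C = \left(-1\right) \left(-6771\right) = 6771$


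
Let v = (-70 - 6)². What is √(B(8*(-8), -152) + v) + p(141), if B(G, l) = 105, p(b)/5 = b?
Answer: 705 + √5881 ≈ 781.69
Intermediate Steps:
p(b) = 5*b
v = 5776 (v = (-76)² = 5776)
√(B(8*(-8), -152) + v) + p(141) = √(105 + 5776) + 5*141 = √5881 + 705 = 705 + √5881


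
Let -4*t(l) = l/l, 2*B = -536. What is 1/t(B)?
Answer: -4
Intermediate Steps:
B = -268 (B = (1/2)*(-536) = -268)
t(l) = -1/4 (t(l) = -l/(4*l) = -1/4*1 = -1/4)
1/t(B) = 1/(-1/4) = -4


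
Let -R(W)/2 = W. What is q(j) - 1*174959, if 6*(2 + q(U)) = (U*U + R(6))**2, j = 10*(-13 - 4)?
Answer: 416733389/3 ≈ 1.3891e+8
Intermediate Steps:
R(W) = -2*W
j = -170 (j = 10*(-17) = -170)
q(U) = -2 + (-12 + U**2)**2/6 (q(U) = -2 + (U*U - 2*6)**2/6 = -2 + (U**2 - 12)**2/6 = -2 + (-12 + U**2)**2/6)
q(j) - 1*174959 = (-2 + (-12 + (-170)**2)**2/6) - 1*174959 = (-2 + (-12 + 28900)**2/6) - 174959 = (-2 + (1/6)*28888**2) - 174959 = (-2 + (1/6)*834516544) - 174959 = (-2 + 417258272/3) - 174959 = 417258266/3 - 174959 = 416733389/3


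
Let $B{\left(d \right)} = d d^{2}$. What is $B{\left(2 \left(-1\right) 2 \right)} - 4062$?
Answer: $-4126$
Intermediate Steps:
$B{\left(d \right)} = d^{3}$
$B{\left(2 \left(-1\right) 2 \right)} - 4062 = \left(2 \left(-1\right) 2\right)^{3} - 4062 = \left(\left(-2\right) 2\right)^{3} - 4062 = \left(-4\right)^{3} - 4062 = -64 - 4062 = -4126$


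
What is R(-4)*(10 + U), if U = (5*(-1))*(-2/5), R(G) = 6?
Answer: 72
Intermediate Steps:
U = 2 (U = -(-10)/5 = -5*(-⅖) = 2)
R(-4)*(10 + U) = 6*(10 + 2) = 6*12 = 72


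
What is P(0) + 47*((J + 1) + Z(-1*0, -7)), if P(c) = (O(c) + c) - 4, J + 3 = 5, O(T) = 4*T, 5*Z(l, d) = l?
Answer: 137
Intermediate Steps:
Z(l, d) = l/5
J = 2 (J = -3 + 5 = 2)
P(c) = -4 + 5*c (P(c) = (4*c + c) - 4 = 5*c - 4 = -4 + 5*c)
P(0) + 47*((J + 1) + Z(-1*0, -7)) = (-4 + 5*0) + 47*((2 + 1) + (-1*0)/5) = (-4 + 0) + 47*(3 + (⅕)*0) = -4 + 47*(3 + 0) = -4 + 47*3 = -4 + 141 = 137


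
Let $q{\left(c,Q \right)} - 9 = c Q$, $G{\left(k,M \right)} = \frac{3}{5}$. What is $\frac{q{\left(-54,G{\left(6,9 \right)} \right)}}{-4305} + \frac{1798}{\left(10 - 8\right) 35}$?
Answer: $\frac{184334}{7175} \approx 25.691$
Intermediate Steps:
$G{\left(k,M \right)} = \frac{3}{5}$ ($G{\left(k,M \right)} = 3 \cdot \frac{1}{5} = \frac{3}{5}$)
$q{\left(c,Q \right)} = 9 + Q c$ ($q{\left(c,Q \right)} = 9 + c Q = 9 + Q c$)
$\frac{q{\left(-54,G{\left(6,9 \right)} \right)}}{-4305} + \frac{1798}{\left(10 - 8\right) 35} = \frac{9 + \frac{3}{5} \left(-54\right)}{-4305} + \frac{1798}{\left(10 - 8\right) 35} = \left(9 - \frac{162}{5}\right) \left(- \frac{1}{4305}\right) + \frac{1798}{2 \cdot 35} = \left(- \frac{117}{5}\right) \left(- \frac{1}{4305}\right) + \frac{1798}{70} = \frac{39}{7175} + 1798 \cdot \frac{1}{70} = \frac{39}{7175} + \frac{899}{35} = \frac{184334}{7175}$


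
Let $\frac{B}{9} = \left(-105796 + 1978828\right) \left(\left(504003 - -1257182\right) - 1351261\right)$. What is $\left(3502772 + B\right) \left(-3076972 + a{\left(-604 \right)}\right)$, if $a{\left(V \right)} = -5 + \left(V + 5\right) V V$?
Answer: $-1531314799921259664724$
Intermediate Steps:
$a{\left(V \right)} = -5 + V^{2} \left(5 + V\right)$ ($a{\left(V \right)} = -5 + \left(5 + V\right) V V = -5 + V \left(5 + V\right) V = -5 + V^{2} \left(5 + V\right)$)
$B = 6910206926112$ ($B = 9 \left(-105796 + 1978828\right) \left(\left(504003 - -1257182\right) - 1351261\right) = 9 \cdot 1873032 \left(\left(504003 + 1257182\right) - 1351261\right) = 9 \cdot 1873032 \left(1761185 - 1351261\right) = 9 \cdot 1873032 \cdot 409924 = 9 \cdot 767800769568 = 6910206926112$)
$\left(3502772 + B\right) \left(-3076972 + a{\left(-604 \right)}\right) = \left(3502772 + 6910206926112\right) \left(-3076972 + \left(-5 + \left(-604\right)^{3} + 5 \left(-604\right)^{2}\right)\right) = 6910210428884 \left(-3076972 - 218524789\right) = 6910210428884 \left(-221601761\right) = -1531314799921259664724$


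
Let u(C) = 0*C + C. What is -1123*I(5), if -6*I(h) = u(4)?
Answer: 2246/3 ≈ 748.67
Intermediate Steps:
u(C) = C (u(C) = 0 + C = C)
I(h) = -⅔ (I(h) = -⅙*4 = -⅔)
-1123*I(5) = -1123*(-⅔) = 2246/3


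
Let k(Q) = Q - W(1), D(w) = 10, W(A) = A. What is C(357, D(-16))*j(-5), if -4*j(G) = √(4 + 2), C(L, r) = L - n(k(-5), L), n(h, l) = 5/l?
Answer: -31861*√6/357 ≈ -218.61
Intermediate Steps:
k(Q) = -1 + Q (k(Q) = Q - 1*1 = Q - 1 = -1 + Q)
C(L, r) = L - 5/L
j(G) = -√6/4 (j(G) = -√(4 + 2)/4 = -√6/4)
C(357, D(-16))*j(-5) = (357 - 5/357)*(-√6/4) = 127444*(-√6/4)/357 = -31861*√6/357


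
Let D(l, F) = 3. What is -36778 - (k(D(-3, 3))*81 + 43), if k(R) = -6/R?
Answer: -36659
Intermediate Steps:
-36778 - (k(D(-3, 3))*81 + 43) = -36778 - (-6/3*81 + 43) = -36778 - (-6*⅓*81 + 43) = -36778 - (-2*81 + 43) = -36778 - (-162 + 43) = -36778 - 1*(-119) = -36778 + 119 = -36659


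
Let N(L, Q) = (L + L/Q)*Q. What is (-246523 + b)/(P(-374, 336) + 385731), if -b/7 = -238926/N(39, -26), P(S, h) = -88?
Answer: -80677469/125333975 ≈ -0.64370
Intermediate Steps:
N(L, Q) = Q*(L + L/Q)
b = -557494/325 (b = -(-1672482)/(39*(1 - 26)) = -(-1672482)/(39*(-25)) = -(-1672482)/(-975) = -(-1672482)*(-1)/975 = -7*79642/325 = -557494/325 ≈ -1715.4)
(-246523 + b)/(P(-374, 336) + 385731) = (-246523 - 557494/325)/(-88 + 385731) = -80677469/325/385643 = -80677469/325*1/385643 = -80677469/125333975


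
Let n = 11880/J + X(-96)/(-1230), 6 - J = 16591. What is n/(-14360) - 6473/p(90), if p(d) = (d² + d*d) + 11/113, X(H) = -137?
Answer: -42849255805203239/107250935875143600 ≈ -0.39952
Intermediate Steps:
J = -16585 (J = 6 - 1*16591 = 6 - 16591 = -16585)
p(d) = 11/113 + 2*d² (p(d) = (d² + d²) + 11*(1/113) = 2*d² + 11/113 = 11/113 + 2*d²)
n = -2468051/4079910 (n = 11880/(-16585) - 137/(-1230) = 11880*(-1/16585) - 137*(-1/1230) = -2376/3317 + 137/1230 = -2468051/4079910 ≈ -0.60493)
n/(-14360) - 6473/p(90) = -2468051/4079910/(-14360) - 6473/(11/113 + 2*90²) = -2468051/4079910*(-1/14360) - 6473/(11/113 + 2*8100) = 2468051/58587507600 - 6473/(11/113 + 16200) = 2468051/58587507600 - 6473/1830611/113 = 2468051/58587507600 - 6473*113/1830611 = 2468051/58587507600 - 731449/1830611 = -42849255805203239/107250935875143600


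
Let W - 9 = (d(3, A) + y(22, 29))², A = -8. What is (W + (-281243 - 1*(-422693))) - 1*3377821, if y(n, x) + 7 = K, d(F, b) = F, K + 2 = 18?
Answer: -3236218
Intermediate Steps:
K = 16 (K = -2 + 18 = 16)
y(n, x) = 9 (y(n, x) = -7 + 16 = 9)
W = 153 (W = 9 + (3 + 9)² = 9 + 12² = 9 + 144 = 153)
(W + (-281243 - 1*(-422693))) - 1*3377821 = (153 + (-281243 - 1*(-422693))) - 1*3377821 = (153 + (-281243 + 422693)) - 3377821 = (153 + 141450) - 3377821 = 141603 - 3377821 = -3236218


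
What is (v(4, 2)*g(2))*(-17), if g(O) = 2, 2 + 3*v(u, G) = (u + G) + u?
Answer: -272/3 ≈ -90.667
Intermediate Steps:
v(u, G) = -⅔ + G/3 + 2*u/3 (v(u, G) = -⅔ + ((u + G) + u)/3 = -⅔ + ((G + u) + u)/3 = -⅔ + (G + 2*u)/3 = -⅔ + (G/3 + 2*u/3) = -⅔ + G/3 + 2*u/3)
(v(4, 2)*g(2))*(-17) = ((-⅔ + (⅓)*2 + (⅔)*4)*2)*(-17) = ((-⅔ + ⅔ + 8/3)*2)*(-17) = ((8/3)*2)*(-17) = (16/3)*(-17) = -272/3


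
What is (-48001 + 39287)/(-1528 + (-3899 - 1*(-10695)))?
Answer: -4357/2634 ≈ -1.6541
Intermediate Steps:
(-48001 + 39287)/(-1528 + (-3899 - 1*(-10695))) = -8714/(-1528 + (-3899 + 10695)) = -8714/(-1528 + 6796) = -8714/5268 = -8714*1/5268 = -4357/2634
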